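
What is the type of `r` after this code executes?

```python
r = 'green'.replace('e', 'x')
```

str.replace() returns str

str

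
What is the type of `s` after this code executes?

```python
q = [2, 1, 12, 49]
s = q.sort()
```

list.sort() returns None (sorts in place)

NoneType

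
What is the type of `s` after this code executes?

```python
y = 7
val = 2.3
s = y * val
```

int * float returns float (7 * 2.3 = 16.1)

float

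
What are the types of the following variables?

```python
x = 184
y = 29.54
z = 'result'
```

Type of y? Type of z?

y is float; z is str

float, str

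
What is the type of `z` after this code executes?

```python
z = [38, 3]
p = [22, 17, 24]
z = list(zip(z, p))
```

list(zip(...)) returns a list of tuples

list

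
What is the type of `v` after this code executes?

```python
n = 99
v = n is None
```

'is' comparison returns bool

bool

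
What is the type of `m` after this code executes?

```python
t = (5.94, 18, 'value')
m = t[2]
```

Index 2 of tuple is 'value' which is str

str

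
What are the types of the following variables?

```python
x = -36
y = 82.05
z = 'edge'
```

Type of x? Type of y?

x is int; y is float

int, float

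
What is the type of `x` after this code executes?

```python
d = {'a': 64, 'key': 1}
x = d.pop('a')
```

dict.pop() returns the value (int)

int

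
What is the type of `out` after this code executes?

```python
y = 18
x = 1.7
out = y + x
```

int + float returns float (18 + 1.7 = 19.7)

float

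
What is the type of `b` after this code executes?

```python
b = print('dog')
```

print() returns None

NoneType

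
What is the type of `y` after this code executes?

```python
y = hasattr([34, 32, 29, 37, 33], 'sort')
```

hasattr() returns bool

bool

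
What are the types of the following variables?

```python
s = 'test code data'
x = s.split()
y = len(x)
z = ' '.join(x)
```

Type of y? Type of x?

len() returns int; str.split() returns list

int, list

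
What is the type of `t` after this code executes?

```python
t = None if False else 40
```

Ternary: condition is False, else branch (40) taken → int

int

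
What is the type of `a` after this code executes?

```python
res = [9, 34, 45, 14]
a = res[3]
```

Indexing a list of ints returns int (res[3] = 14)

int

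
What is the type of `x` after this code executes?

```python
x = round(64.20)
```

round() with no ndigits arg returns int

int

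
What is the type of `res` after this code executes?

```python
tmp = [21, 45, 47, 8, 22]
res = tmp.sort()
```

list.sort() returns None (sorts in place)

NoneType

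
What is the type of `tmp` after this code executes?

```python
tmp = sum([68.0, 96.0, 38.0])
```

sum() of floats returns float

float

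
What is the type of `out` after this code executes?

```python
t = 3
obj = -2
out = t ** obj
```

int ** negative int returns float

float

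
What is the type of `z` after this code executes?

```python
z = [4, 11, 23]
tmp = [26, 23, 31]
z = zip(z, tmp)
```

zip() returns a zip iterator object

zip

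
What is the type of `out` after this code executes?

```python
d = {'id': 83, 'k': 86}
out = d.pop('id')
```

dict.pop() returns the value (int)

int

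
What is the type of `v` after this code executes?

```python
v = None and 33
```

'and' returns first falsy value (None)

NoneType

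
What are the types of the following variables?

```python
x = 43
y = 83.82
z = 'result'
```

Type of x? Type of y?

x is int; y is float

int, float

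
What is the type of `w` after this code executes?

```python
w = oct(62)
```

oct() returns str representation

str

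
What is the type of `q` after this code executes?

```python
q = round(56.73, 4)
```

round() with ndigits arg returns float

float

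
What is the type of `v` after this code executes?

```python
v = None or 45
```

'or' with None returns the other value (45, int)

int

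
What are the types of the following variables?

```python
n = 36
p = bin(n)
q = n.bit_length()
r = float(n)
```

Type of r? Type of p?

float() returns float; bin() returns str

float, str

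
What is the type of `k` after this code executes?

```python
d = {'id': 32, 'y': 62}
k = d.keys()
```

.keys() returns a dict_keys view object

dict_keys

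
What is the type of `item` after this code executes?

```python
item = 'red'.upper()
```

str.upper() returns str

str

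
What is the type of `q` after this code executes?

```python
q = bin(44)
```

bin() returns str representation

str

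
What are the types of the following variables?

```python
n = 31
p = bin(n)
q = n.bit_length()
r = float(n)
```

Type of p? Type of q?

bin() returns str; int.bit_length() returns int

str, int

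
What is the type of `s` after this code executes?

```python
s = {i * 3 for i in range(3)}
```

A set comprehension {expr for x in iterable} produces a set

set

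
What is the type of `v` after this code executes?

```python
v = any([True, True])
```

any() returns bool

bool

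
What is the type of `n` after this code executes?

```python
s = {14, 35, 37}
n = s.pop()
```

Popping from a set of ints returns int

int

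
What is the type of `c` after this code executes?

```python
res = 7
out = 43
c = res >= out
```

Comparison operators return bool

bool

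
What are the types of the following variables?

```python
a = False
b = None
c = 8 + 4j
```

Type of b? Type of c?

b is NoneType; c is complex

NoneType, complex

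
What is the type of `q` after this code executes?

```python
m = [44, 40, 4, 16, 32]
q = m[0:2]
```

Slicing a list always returns a list

list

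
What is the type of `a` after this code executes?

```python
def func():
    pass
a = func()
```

A function with no return statement returns None

NoneType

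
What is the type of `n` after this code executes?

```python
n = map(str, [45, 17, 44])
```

map() returns a map iterator object

map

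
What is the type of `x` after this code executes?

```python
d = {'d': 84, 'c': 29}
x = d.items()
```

dict.items() returns a dict_items view

dict_items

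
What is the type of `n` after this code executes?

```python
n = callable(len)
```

callable() returns bool

bool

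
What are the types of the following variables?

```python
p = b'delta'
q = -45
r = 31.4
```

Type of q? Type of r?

q is int; r is float

int, float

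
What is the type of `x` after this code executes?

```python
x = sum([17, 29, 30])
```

sum() of ints returns int

int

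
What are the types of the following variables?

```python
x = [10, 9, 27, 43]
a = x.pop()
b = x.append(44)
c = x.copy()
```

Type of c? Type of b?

list.copy() returns list; list.append() returns None

list, NoneType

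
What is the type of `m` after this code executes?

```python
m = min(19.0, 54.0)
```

min() of floats returns float

float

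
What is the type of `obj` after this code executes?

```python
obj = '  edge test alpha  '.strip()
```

str.strip() returns str

str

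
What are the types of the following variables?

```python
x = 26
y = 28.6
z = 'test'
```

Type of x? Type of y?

x is int; y is float

int, float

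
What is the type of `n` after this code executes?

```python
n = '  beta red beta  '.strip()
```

str.strip() returns str

str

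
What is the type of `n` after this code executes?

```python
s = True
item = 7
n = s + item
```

bool + int returns int (True is 1, so 1 + 7 = 8)

int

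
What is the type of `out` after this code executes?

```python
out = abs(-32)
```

abs() of int returns int

int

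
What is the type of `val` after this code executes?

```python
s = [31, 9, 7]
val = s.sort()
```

list.sort() returns None (sorts in place)

NoneType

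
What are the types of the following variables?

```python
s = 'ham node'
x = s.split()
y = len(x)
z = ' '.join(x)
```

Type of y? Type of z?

len() returns int; str.join() returns str

int, str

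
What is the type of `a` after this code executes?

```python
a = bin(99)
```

bin() returns str representation

str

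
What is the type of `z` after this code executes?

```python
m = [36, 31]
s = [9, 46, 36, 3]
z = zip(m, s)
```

zip() returns a zip iterator object

zip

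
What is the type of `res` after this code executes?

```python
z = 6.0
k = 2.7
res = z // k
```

float // float returns float (floor division preserves float type)

float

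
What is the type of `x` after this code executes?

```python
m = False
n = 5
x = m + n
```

bool + int returns int (False is 0, so 0 + 5 = 5)

int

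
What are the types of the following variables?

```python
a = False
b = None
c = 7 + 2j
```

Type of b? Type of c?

b is NoneType; c is complex

NoneType, complex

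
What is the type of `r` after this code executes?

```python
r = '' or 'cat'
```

'or' returns first truthy value ('cat', which is str)

str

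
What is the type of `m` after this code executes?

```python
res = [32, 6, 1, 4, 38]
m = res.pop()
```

list.pop() returns the popped element (int here)

int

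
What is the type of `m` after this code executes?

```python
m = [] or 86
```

'or' returns first truthy value (86, which is int)

int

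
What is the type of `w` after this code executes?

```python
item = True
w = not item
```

'not' always returns bool

bool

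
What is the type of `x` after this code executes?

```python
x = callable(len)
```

callable() returns bool

bool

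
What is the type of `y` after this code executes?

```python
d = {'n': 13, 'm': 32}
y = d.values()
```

.values() returns a dict_values view object

dict_values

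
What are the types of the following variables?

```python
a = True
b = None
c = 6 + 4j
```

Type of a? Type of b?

a is bool; b is NoneType

bool, NoneType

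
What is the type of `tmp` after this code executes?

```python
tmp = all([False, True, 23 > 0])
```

all() returns bool

bool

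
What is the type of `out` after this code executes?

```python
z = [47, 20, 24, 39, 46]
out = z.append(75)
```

list.append() returns None (mutates in place)

NoneType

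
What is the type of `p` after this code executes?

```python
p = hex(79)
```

hex() returns str representation

str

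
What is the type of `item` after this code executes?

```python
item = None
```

None has type NoneType

NoneType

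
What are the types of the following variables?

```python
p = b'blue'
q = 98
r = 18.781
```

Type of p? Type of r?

p is bytes; r is float

bytes, float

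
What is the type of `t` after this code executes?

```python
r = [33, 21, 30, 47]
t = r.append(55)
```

list.append() returns None (mutates in place)

NoneType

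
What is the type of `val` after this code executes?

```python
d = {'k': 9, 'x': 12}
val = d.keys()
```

.keys() returns a dict_keys view object

dict_keys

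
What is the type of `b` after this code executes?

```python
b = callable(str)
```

callable() returns bool

bool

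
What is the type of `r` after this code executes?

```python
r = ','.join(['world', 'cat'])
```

str.join() returns str

str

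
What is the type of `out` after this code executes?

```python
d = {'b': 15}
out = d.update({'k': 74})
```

dict.update() returns None

NoneType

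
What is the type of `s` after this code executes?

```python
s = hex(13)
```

hex() returns str representation

str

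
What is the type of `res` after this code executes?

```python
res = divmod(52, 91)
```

divmod() returns a tuple (quotient, remainder)

tuple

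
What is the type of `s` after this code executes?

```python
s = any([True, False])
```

any() returns bool

bool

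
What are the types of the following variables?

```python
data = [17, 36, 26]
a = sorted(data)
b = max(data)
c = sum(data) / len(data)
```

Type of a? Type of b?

sorted() returns list; max of ints returns int

list, int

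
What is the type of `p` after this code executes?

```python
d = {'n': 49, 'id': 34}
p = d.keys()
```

.keys() returns a dict_keys view object

dict_keys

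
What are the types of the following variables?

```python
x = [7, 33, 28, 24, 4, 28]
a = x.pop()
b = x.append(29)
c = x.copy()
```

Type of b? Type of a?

list.append() returns None; list.pop() returns the element (int)

NoneType, int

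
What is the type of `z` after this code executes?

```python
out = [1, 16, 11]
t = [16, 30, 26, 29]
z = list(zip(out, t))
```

list(zip(...)) returns a list of tuples

list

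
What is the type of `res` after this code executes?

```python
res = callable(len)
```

callable() returns bool

bool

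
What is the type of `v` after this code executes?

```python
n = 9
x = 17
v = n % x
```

int % int returns int (9 % 17 = 9)

int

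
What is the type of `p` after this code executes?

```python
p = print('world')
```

print() returns None

NoneType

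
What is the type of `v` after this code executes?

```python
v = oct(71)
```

oct() returns str representation

str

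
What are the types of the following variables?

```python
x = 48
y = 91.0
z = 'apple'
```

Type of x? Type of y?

x is int; y is float

int, float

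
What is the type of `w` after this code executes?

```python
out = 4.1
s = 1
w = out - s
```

float - int returns float (4.1 - 1 = 3.1)

float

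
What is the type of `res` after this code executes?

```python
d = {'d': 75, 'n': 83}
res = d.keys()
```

.keys() returns a dict_keys view object

dict_keys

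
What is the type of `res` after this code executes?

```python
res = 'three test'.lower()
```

str.lower() returns str

str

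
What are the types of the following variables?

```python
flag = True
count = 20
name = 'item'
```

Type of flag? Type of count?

flag is bool; count is int

bool, int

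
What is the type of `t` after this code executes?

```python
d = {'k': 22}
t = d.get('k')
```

dict.get() returns the value (int) when key is found

int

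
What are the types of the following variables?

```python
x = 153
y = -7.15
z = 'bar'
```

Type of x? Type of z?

x is int; z is str

int, str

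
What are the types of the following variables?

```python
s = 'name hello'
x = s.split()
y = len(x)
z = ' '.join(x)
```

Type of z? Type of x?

str.join() returns str; str.split() returns list

str, list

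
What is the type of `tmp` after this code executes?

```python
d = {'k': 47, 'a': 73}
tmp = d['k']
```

Accessing dict[str, int] with key 'k' returns int value 47

int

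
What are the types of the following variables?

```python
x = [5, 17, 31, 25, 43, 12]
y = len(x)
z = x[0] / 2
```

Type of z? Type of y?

int / int returns float; len() returns int

float, int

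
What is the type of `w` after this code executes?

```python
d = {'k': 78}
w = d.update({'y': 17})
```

dict.update() returns None

NoneType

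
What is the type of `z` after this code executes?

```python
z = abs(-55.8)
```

abs() of float returns float

float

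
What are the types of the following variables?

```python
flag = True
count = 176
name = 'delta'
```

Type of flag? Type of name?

flag is bool; name is str

bool, str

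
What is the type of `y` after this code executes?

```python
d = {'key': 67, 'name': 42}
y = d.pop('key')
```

dict.pop() returns the value (int)

int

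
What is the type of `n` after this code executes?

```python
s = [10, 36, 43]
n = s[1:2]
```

Slicing a list always returns a list

list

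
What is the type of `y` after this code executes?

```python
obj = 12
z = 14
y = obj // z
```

int // int returns int (12 // 14 = 0)

int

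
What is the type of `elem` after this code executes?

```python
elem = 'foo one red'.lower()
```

str.lower() returns str

str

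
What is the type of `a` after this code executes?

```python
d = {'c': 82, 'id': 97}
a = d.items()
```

dict.items() returns a dict_items view

dict_items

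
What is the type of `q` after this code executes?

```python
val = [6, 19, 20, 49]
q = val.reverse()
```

list.reverse() returns None

NoneType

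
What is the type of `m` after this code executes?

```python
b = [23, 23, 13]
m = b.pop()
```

list.pop() returns the popped element (int here)

int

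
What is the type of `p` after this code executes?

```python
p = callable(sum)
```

callable() returns bool

bool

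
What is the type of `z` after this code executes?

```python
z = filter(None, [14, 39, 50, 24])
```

filter() returns a filter iterator object

filter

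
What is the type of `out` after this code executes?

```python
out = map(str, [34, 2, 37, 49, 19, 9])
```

map() returns a map iterator object

map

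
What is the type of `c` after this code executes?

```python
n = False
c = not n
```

'not' always returns bool

bool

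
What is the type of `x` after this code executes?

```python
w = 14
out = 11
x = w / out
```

int / int always returns float in Python 3 (14 / 11 = 1.27273)

float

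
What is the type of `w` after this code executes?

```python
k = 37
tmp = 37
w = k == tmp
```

Equality comparison returns bool

bool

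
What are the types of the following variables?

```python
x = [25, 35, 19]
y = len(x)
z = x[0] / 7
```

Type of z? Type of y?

int / int returns float; len() returns int

float, int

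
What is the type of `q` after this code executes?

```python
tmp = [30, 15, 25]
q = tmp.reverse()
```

list.reverse() returns None

NoneType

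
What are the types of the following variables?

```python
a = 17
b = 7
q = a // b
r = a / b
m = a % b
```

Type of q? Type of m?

int // int returns int; int % int returns int

int, int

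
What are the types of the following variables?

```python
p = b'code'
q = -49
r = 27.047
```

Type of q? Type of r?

q is int; r is float

int, float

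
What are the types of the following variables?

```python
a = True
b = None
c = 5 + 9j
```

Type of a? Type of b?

a is bool; b is NoneType

bool, NoneType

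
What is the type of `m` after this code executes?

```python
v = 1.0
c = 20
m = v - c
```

float - int returns float (1.0 - 20 = -19.0)

float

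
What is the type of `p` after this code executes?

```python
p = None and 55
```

'and' returns first falsy value (None)

NoneType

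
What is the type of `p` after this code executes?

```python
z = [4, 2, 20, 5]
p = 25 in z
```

'in' operator returns bool

bool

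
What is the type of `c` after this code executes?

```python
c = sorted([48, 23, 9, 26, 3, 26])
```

sorted() always returns list

list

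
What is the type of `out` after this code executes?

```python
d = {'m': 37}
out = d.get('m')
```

dict.get() returns the value (int) when key is found

int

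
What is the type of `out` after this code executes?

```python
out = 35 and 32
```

'and' returns the last value when all truthy (32, which is int)

int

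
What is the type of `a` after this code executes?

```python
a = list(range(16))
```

list(range(...)) returns list

list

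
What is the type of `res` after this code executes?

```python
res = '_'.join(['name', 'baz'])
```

str.join() returns str

str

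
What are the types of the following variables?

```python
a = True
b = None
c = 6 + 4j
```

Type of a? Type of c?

a is bool; c is complex

bool, complex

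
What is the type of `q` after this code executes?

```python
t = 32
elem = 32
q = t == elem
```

Equality comparison returns bool

bool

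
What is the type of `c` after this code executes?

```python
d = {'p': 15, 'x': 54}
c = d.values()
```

.values() returns a dict_values view object

dict_values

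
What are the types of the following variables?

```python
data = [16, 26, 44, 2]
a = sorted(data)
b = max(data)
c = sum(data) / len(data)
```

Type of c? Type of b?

int / int returns float; max of ints returns int

float, int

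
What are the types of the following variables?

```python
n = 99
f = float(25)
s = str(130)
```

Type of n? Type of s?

n is int; s is str

int, str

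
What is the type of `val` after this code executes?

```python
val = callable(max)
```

callable() returns bool

bool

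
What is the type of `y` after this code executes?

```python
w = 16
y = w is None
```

'is' comparison returns bool

bool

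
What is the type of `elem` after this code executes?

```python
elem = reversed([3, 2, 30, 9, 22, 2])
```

reversed() on a list returns a list_reverseiterator

list_reverseiterator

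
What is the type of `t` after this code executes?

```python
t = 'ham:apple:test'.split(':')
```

str.split() returns list

list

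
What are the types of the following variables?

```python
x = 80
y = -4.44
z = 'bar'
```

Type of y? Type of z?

y is float; z is str

float, str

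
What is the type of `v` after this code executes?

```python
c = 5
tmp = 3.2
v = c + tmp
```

int + float returns float (5 + 3.2 = 8.2)

float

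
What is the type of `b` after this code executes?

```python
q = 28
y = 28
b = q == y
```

Equality comparison returns bool

bool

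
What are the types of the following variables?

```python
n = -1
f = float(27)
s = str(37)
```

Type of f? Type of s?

f is float; s is str

float, str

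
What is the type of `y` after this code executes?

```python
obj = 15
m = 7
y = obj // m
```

int // int returns int (15 // 7 = 2)

int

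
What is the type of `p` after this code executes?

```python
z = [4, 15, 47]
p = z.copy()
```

list.copy() returns list

list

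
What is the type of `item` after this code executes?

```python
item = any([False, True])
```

any() returns bool

bool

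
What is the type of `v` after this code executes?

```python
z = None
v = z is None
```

'is' comparison returns bool

bool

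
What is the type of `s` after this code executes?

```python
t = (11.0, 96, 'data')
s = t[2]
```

Index 2 of tuple is 'data' which is str

str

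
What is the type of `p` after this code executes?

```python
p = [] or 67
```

'or' returns first truthy value (67, which is int)

int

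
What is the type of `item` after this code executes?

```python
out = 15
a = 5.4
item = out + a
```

int + float returns float (15 + 5.4 = 20.4)

float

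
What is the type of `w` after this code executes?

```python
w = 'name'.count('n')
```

str.count() returns int

int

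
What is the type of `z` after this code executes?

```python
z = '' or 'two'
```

'or' returns first truthy value ('two', which is str)

str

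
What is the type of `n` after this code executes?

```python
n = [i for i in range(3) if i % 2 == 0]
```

A list comprehension [...] produces a list

list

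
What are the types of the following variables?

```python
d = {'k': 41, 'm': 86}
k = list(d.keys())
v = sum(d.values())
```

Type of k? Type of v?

list(...) returns list; sum of int values returns int

list, int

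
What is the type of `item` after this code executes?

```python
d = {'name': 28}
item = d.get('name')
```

dict.get() returns the value (int) when key is found

int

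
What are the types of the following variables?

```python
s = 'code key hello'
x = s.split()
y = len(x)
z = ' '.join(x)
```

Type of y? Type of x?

len() returns int; str.split() returns list

int, list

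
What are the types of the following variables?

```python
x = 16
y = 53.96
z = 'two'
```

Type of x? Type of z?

x is int; z is str

int, str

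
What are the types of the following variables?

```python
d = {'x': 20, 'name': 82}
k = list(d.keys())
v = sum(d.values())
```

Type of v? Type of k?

sum of int values returns int; list(...) returns list

int, list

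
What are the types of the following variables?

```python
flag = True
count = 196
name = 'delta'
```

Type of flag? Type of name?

flag is bool; name is str

bool, str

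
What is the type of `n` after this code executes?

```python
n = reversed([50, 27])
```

reversed() on a list returns a list_reverseiterator

list_reverseiterator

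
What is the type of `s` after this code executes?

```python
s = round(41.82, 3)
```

round() with ndigits arg returns float

float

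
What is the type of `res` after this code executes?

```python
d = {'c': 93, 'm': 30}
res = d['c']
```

Accessing dict[str, int] with key 'c' returns int value 93

int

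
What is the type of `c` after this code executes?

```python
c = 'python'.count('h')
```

str.count() returns int

int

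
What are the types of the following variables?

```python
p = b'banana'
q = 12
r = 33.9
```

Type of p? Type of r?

p is bytes; r is float

bytes, float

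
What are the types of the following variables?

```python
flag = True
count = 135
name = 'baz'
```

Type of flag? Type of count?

flag is bool; count is int

bool, int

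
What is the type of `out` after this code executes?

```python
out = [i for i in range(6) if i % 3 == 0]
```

A list comprehension [...] produces a list

list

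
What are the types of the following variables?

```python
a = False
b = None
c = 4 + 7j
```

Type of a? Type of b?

a is bool; b is NoneType

bool, NoneType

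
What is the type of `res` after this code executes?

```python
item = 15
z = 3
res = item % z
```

int % int returns int (15 % 3 = 0)

int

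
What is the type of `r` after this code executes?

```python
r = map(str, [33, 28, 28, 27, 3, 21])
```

map() returns a map iterator object

map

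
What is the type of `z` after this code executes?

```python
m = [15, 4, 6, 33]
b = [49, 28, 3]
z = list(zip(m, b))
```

list(zip(...)) returns a list of tuples

list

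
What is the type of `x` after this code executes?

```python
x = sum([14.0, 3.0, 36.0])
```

sum() of floats returns float

float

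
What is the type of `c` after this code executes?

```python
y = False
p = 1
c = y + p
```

bool + int returns int (False is 0, so 0 + 1 = 1)

int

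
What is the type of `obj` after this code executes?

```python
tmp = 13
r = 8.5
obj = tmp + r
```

int + float returns float (13 + 8.5 = 21.5)

float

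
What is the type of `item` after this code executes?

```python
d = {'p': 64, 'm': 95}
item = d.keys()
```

.keys() returns a dict_keys view object

dict_keys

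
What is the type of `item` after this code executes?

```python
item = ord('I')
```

ord() returns int (Unicode code point)

int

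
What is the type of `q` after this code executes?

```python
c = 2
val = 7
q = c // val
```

int // int returns int (2 // 7 = 0)

int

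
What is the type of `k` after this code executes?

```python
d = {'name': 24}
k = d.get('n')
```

dict.get() returns None when key 'n' is not found and no default given

NoneType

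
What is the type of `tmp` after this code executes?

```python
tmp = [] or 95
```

'or' returns first truthy value (95, which is int)

int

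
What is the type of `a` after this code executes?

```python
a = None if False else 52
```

Ternary: condition is False, else branch (52) taken → int

int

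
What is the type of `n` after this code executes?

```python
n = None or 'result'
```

'or' with None returns the other value ('result', str)

str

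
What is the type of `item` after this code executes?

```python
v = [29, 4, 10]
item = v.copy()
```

list.copy() returns list

list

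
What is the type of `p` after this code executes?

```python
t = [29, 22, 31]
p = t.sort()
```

list.sort() returns None (sorts in place)

NoneType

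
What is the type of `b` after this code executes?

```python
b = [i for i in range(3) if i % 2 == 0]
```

A list comprehension [...] produces a list

list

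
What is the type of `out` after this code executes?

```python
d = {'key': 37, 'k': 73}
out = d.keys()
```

.keys() returns a dict_keys view object

dict_keys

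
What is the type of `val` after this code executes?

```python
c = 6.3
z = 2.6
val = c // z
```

float // float returns float (floor division preserves float type)

float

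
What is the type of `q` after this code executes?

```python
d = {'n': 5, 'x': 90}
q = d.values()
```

.values() returns a dict_values view object

dict_values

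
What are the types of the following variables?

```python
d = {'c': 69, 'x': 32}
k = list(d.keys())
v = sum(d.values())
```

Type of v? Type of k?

sum of int values returns int; list(...) returns list

int, list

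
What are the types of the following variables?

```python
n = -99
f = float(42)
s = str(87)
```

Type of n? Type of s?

n is int; s is str

int, str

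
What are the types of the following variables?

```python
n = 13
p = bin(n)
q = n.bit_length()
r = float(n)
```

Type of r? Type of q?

float() returns float; int.bit_length() returns int

float, int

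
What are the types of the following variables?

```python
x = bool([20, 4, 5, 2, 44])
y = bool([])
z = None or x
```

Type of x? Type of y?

bool() returns bool; bool() returns bool

bool, bool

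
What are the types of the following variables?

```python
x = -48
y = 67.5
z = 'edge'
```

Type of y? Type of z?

y is float; z is str

float, str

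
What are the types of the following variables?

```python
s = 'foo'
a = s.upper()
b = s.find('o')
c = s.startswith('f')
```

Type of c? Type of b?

str.startswith() returns bool; str.find() returns int

bool, int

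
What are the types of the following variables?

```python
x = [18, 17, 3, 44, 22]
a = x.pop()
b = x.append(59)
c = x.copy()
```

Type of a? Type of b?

list.pop() returns the element (int); list.append() returns None

int, NoneType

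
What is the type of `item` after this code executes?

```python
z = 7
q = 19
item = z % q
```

int % int returns int (7 % 19 = 7)

int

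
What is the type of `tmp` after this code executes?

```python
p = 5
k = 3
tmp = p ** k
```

int ** positive int returns int (5 ** 3 = 125)

int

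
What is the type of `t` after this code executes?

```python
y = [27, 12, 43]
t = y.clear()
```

list.clear() returns None

NoneType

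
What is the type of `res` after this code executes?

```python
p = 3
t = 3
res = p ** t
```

int ** positive int returns int (3 ** 3 = 27)

int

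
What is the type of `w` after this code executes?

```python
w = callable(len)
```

callable() returns bool

bool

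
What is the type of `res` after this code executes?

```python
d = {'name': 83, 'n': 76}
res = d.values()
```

.values() returns a dict_values view object

dict_values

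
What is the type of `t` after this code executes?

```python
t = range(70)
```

range() returns a range object

range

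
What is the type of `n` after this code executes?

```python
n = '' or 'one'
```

'or' returns first truthy value ('one', which is str)

str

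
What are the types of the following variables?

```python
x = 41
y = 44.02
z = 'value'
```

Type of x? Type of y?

x is int; y is float

int, float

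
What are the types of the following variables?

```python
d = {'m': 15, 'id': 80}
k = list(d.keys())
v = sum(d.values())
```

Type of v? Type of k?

sum of int values returns int; list(...) returns list

int, list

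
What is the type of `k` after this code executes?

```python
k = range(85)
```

range() returns a range object

range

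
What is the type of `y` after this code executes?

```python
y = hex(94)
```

hex() returns str representation

str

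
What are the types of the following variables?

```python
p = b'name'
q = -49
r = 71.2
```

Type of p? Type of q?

p is bytes; q is int

bytes, int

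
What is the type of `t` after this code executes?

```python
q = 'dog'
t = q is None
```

'is' comparison returns bool

bool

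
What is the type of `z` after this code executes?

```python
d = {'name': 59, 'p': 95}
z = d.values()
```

.values() returns a dict_values view object

dict_values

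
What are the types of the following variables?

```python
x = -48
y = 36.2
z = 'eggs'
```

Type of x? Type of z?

x is int; z is str

int, str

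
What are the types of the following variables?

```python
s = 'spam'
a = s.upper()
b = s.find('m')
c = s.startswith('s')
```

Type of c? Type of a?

str.startswith() returns bool; str.upper() returns str

bool, str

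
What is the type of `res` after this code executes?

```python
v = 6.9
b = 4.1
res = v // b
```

float // float returns float (floor division preserves float type)

float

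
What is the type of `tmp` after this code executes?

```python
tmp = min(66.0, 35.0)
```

min() of floats returns float

float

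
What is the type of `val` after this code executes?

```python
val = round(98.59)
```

round() with no ndigits arg returns int

int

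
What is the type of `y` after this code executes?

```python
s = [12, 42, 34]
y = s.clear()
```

list.clear() returns None

NoneType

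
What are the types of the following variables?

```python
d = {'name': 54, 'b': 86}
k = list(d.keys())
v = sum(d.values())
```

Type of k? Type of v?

list(...) returns list; sum of int values returns int

list, int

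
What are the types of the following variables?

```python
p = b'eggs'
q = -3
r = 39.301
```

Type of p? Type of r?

p is bytes; r is float

bytes, float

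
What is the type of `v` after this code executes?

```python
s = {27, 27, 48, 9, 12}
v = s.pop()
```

Popping from a set of ints returns int

int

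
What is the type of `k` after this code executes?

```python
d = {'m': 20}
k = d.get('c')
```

dict.get() returns None when key 'c' is not found and no default given

NoneType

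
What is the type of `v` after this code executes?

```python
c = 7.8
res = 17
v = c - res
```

float - int returns float (7.8 - 17 = -9.2)

float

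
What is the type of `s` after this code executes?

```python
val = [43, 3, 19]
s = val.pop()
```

list.pop() returns the popped element (int here)

int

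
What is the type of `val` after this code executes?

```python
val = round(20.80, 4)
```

round() with ndigits arg returns float

float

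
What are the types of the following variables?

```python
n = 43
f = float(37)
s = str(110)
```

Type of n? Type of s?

n is int; s is str

int, str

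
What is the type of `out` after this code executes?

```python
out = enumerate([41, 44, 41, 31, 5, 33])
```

enumerate() returns an enumerate iterator object

enumerate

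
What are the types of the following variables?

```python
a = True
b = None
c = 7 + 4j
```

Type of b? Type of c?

b is NoneType; c is complex

NoneType, complex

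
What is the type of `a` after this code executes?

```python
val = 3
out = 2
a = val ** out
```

int ** positive int returns int (3 ** 2 = 9)

int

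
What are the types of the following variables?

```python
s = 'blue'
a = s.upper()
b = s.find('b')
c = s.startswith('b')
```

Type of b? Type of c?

str.find() returns int; str.startswith() returns bool

int, bool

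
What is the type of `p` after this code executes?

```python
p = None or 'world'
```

'or' with None returns the other value ('world', str)

str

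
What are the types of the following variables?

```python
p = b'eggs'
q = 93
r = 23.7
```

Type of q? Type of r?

q is int; r is float

int, float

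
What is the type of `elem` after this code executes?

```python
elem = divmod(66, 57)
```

divmod() returns a tuple (quotient, remainder)

tuple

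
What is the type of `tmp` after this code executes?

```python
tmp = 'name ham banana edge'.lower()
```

str.lower() returns str

str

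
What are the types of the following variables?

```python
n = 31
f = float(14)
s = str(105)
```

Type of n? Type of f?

n is int; f is float

int, float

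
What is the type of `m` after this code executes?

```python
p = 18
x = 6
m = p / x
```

int / int always returns float in Python 3 (18 / 6 = 3)

float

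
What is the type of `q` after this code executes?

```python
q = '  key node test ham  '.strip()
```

str.strip() returns str

str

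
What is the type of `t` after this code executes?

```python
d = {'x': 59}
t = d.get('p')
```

dict.get() returns None when key 'p' is not found and no default given

NoneType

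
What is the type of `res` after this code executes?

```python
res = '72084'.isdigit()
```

str.isdigit() returns bool

bool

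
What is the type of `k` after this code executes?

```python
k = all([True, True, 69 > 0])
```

all() returns bool

bool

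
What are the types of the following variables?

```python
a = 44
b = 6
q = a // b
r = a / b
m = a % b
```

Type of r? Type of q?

int / int returns float; int // int returns int

float, int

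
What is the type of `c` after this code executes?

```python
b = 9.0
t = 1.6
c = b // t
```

float // float returns float (floor division preserves float type)

float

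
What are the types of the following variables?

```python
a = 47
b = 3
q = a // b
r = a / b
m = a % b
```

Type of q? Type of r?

int // int returns int; int / int returns float

int, float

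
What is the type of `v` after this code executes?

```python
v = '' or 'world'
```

'or' returns first truthy value ('world', which is str)

str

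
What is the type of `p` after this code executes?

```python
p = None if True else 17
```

Ternary: condition is True, if branch (None) taken → NoneType

NoneType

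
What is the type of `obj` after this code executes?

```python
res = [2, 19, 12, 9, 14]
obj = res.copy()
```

list.copy() returns list

list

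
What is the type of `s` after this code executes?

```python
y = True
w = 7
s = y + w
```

bool + int returns int (True is 1, so 1 + 7 = 8)

int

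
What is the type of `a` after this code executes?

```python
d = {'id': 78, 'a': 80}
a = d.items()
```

dict.items() returns a dict_items view

dict_items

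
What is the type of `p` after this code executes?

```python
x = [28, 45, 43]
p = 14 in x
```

'in' operator returns bool

bool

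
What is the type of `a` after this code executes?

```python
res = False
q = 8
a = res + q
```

bool + int returns int (False is 0, so 0 + 8 = 8)

int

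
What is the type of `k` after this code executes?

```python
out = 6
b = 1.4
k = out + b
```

int + float returns float (6 + 1.4 = 7.4)

float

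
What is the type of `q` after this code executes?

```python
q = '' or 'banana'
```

'or' returns first truthy value ('banana', which is str)

str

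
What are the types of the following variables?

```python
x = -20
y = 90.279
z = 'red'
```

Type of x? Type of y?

x is int; y is float

int, float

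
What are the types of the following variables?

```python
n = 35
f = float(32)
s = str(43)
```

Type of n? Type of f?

n is int; f is float

int, float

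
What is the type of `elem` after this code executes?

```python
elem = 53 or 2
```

'or' returns the first truthy value (53, which is int)

int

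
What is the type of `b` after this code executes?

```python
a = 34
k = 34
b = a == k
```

Equality comparison returns bool

bool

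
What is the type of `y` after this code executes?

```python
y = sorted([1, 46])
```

sorted() always returns list

list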